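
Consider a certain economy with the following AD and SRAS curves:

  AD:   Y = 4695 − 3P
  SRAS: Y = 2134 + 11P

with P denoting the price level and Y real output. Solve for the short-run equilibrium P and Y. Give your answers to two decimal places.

P = 182.93, Y = 4146.21

Set AD = SRAS: 4695 − 3P = 2134 + 11P, so 2561 = 14P and P = 182.93.
Substituting into AD, Y = 4695 − 3P = 4146.21.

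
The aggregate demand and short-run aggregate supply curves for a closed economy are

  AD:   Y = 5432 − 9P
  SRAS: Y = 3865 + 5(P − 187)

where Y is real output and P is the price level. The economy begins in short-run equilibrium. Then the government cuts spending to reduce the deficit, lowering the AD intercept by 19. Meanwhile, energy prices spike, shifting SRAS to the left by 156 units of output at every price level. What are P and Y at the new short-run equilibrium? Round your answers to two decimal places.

P = 188.50, Y = 3716.50

After both shocks: AD is Y = 5413 − 9P and SRAS is Y = 2774 + 5P.
Setting them equal: 2639 = 14P, so P = 188.50.
Substituting into AD, Y = 3716.50.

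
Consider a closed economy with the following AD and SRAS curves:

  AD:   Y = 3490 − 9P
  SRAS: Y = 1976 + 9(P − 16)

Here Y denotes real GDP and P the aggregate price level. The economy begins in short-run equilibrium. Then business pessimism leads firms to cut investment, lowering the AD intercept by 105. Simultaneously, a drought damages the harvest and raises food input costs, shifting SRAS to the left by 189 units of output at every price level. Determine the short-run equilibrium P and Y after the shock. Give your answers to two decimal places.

P = 96.78, Y = 2514.00

After both shocks: AD is Y = 3385 − 9P and SRAS is Y = 1643 + 9P.
Setting them equal: 1742 = 18P, so P = 96.78.
Substituting into AD, Y = 2514.00.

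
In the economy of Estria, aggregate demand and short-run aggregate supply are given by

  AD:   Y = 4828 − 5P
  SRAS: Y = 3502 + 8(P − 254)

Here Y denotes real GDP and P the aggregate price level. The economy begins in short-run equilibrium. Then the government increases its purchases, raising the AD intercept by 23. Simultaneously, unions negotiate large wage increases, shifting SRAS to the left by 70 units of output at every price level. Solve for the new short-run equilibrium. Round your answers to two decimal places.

After both shocks: AD is Y = 4851 − 5P and SRAS is Y = 1400 + 8P.
Setting them equal: 3451 = 13P, so P = 265.46.
Substituting into AD, Y = 3523.69.

P = 265.46, Y = 3523.69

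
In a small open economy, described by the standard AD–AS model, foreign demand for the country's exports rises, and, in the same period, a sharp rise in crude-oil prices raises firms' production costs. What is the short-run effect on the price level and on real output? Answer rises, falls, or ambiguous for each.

Price level: rises; output: ambiguous

The first event is a positive demand shock: AD shifts right, which by itself pushes P up and Y up.
The second is an adverse supply shock: SRAS shifts left, which by itself pushes P up and Y down.
Both shocks push P up, so P rises. The two shocks push Y in opposite directions, so the effect on Y is ambiguous.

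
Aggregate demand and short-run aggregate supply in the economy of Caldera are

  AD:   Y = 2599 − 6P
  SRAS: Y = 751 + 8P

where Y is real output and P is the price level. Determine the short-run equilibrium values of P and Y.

P = 132, Y = 1807

Set AD = SRAS: 2599 − 6P = 751 + 8P, so 1848 = 14P and P = 132.
Then Y = 2599 − 6·132 = 1807.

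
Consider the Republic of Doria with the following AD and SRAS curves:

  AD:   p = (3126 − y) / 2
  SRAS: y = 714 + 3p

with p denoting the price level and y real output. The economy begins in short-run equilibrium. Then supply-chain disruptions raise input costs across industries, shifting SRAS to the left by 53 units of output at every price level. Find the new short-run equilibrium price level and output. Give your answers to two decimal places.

This is a negative supply shock: SRAS shifts left.
New SRAS: y = 661 + 3p.
Set AD = SRAS: 3126 − 2p = 661 + 3p, so 2465 = 5p and p = 493.00.
Substituting into AD, y = 2140.00.

p = 493.00, y = 2140.00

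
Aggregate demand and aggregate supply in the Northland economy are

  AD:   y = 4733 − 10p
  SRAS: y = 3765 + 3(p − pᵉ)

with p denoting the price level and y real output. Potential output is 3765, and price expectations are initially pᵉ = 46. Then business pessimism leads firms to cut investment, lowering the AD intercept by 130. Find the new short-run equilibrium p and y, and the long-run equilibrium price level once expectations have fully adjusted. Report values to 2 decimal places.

AD shifts left: new AD is y = 4603 − 10p. With pᵉ = 46, SRAS is y = 3627 + 3p.
Short run: 4603 − 10p = 3627 + 3p gives 976 = 13p, so p = 75.08 and y = 4603 − 10p = 3852.23.
y = 3852.23 is above potential 3765; expectations adjust and SRAS shifts left until y = 3765.
Long run: on the new AD curve, 3765 = 4603 − 10p gives p = 83.80.

Short run: p = 75.08, y = 3852.23. Long run: p = 83.80.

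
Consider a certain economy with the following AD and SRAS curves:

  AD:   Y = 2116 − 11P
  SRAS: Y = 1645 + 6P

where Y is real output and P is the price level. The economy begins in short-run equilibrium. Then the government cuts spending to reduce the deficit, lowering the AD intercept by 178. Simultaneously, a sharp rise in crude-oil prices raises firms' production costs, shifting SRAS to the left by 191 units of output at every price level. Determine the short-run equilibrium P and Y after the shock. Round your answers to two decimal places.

P = 28.47, Y = 1624.82

After both shocks: AD is Y = 1938 − 11P and SRAS is Y = 1454 + 6P.
Setting them equal: 484 = 17P, so P = 28.47.
Substituting into AD, Y = 1624.82.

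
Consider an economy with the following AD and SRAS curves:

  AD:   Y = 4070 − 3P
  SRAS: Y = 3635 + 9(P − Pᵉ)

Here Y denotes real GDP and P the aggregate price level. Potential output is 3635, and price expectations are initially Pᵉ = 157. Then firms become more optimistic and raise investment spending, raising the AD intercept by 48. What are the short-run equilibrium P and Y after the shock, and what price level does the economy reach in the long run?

Short run: P = 158, Y = 3644. Long run: P = 161.

AD shifts right: new AD is Y = 4118 − 3P. With Pᵉ = 157, SRAS is Y = 2222 + 9P.
Short run: 4118 − 3P = 2222 + 9P gives 1896 = 12P, so P = 158 and Y = 4118 − 3·158 = 3644.
Y = 3644 is above potential 3635; expectations adjust and SRAS shifts left until Y = 3635.
Long run: on the new AD curve, 3635 = 4118 − 3P gives P = 161.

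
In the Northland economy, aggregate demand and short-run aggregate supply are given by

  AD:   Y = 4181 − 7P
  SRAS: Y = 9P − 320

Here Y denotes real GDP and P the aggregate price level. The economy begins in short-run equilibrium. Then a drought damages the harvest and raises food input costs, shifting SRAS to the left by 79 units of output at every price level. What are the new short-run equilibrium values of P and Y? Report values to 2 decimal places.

This is a negative supply shock: SRAS shifts left.
New SRAS: Y = 9P − 399.
Set AD = SRAS: 4181 − 7P = 9P − 399, so 4580 = 16P and P = 286.25.
Substituting into AD, Y = 2177.25.

P = 286.25, Y = 2177.25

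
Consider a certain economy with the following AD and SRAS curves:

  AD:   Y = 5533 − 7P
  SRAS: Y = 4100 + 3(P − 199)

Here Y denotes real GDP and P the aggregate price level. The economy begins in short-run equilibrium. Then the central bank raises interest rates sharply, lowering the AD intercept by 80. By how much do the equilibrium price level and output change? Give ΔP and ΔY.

ΔP = -8, ΔY = -24

This is a negative demand shock: AD shifts left.
New AD: Y = 5453 − 7P.
SRAS can be written Y = 3503 + 3P.
Set AD = SRAS: 5453 − 7P = 3503 + 3P, so 1950 = 10P and P = 195.
Y = 5453 − 7·195 = 4088.
Initially P = 203, Y = 4112, so ΔP = -8 and ΔY = -24.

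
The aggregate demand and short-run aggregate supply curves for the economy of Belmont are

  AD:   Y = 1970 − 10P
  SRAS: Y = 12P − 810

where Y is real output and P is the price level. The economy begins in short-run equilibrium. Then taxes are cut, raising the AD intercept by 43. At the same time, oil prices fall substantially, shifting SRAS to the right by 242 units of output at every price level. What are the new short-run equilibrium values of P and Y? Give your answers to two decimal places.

After both shocks: AD is Y = 2013 − 10P and SRAS is Y = 12P − 568.
Setting them equal: 2581 = 22P, so P = 117.32.
Substituting into AD, Y = 839.82.

P = 117.32, Y = 839.82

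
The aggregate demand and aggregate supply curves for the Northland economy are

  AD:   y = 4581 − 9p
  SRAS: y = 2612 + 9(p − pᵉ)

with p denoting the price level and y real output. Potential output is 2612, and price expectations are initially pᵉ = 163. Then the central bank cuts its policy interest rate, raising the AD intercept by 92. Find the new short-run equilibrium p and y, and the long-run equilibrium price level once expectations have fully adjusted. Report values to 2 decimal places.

AD shifts right: new AD is y = 4673 − 9p. With pᵉ = 163, SRAS is y = 1145 + 9p.
Short run: 4673 − 9p = 1145 + 9p gives 3528 = 18p, so p = 196.00 and y = 4673 − 9p = 2909.00.
y = 2909.00 is above potential 2612; expectations adjust and SRAS shifts left until y = 2612.
Long run: on the new AD curve, 2612 = 4673 − 9p gives p = 229.00.

Short run: p = 196.00, y = 2909.00. Long run: p = 229.00.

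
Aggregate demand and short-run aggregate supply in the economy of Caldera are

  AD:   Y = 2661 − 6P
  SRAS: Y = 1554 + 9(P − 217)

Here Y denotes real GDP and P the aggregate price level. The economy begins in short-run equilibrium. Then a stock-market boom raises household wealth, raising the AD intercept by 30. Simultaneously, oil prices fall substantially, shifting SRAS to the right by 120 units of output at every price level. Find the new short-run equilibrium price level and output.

P = 198, Y = 1503

After both shocks: AD is Y = 2691 − 6P and SRAS is Y = 9P − 279.
Setting them equal: 2970 = 15P, so P = 198.
Y = 2691 − 6·198 = 1503.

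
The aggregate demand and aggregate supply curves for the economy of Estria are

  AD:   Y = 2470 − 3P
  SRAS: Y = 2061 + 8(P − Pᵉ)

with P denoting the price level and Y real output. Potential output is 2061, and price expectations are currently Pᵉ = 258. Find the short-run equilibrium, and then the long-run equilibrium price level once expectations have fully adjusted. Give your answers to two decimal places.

Short run: with Pᵉ = 258, SRAS is Y = 8P − 3. Setting AD = SRAS gives 2473 = 11P, so P = 224.82 and Y = 2470 − 3P = 1795.55.
Output 1795.55 is below potential 2061, so over time expected prices fall and SRAS shifts right until Y returns to 2061.
Long run: Y = 2061 on the AD curve gives 2061 = 2470 − 3P, so P = 136.33.

Short run: P = 224.82, Y = 1795.55. Long run: P = 136.33.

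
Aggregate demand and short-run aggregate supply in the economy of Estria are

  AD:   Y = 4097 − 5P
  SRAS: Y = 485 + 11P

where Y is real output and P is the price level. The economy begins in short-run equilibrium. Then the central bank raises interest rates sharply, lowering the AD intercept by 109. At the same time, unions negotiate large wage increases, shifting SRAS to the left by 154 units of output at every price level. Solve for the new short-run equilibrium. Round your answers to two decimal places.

After both shocks: AD is Y = 3988 − 5P and SRAS is Y = 331 + 11P.
Setting them equal: 3657 = 16P, so P = 228.56.
Substituting into AD, Y = 2845.19.

P = 228.56, Y = 2845.19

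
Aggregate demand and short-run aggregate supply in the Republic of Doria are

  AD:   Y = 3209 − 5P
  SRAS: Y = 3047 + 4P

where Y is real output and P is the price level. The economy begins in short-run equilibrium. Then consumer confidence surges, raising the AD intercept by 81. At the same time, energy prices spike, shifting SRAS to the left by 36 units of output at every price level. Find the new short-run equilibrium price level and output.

P = 31, Y = 3135

After both shocks: AD is Y = 3290 − 5P and SRAS is Y = 3011 + 4P.
Setting them equal: 279 = 9P, so P = 31.
Y = 3290 − 5·31 = 3135.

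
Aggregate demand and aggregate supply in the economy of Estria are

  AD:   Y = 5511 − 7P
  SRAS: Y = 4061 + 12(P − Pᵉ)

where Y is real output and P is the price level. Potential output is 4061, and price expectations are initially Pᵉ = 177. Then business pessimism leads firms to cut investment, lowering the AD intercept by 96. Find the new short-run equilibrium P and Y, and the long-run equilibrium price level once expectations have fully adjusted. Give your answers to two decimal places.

Short run: P = 183.05, Y = 4133.63. Long run: P = 193.43.

AD shifts left: new AD is Y = 5415 − 7P. With Pᵉ = 177, SRAS is Y = 1937 + 12P.
Short run: 5415 − 7P = 1937 + 12P gives 3478 = 19P, so P = 183.05 and Y = 5415 − 7P = 4133.63.
Y = 4133.63 is above potential 4061; expectations adjust and SRAS shifts left until Y = 4061.
Long run: on the new AD curve, 4061 = 5415 − 7P gives P = 193.43.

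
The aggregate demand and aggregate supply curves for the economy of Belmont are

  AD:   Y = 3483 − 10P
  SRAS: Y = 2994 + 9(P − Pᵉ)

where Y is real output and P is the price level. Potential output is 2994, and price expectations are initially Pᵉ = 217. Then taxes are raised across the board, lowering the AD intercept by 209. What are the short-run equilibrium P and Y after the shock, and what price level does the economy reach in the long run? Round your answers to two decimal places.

Short run: P = 117.53, Y = 2098.74. Long run: P = 28.00.

AD shifts left: new AD is Y = 3274 − 10P. With Pᵉ = 217, SRAS is Y = 1041 + 9P.
Short run: 3274 − 10P = 1041 + 9P gives 2233 = 19P, so P = 117.53 and Y = 3274 − 10P = 2098.74.
Y = 2098.74 is below potential 2994; expectations adjust and SRAS shifts right until Y = 2994.
Long run: on the new AD curve, 2994 = 3274 − 10P gives P = 28.00.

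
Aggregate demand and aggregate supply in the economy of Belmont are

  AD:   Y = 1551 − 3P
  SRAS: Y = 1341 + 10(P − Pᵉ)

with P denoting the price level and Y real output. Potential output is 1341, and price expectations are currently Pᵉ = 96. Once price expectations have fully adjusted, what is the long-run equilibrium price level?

Short run: with Pᵉ = 96, SRAS is Y = 381 + 10P. Setting AD = SRAS gives 1170 = 13P, so P = 90 and Y = 1551 − 3·90 = 1281.
Output 1281 is below potential 1341, so over time expected prices fall and SRAS shifts right until Y returns to 1341.
Long run: Y = 1341 on the AD curve gives 1341 = 1551 − 3P, so P = 70.

Long-run P = 70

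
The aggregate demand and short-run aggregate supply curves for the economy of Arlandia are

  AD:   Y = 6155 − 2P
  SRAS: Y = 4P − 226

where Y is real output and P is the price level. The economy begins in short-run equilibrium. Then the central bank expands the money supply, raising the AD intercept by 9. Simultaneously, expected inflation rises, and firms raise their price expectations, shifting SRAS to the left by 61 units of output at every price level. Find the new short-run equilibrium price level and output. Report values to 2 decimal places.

After both shocks: AD is Y = 6164 − 2P and SRAS is Y = 4P − 287.
Setting them equal: 6451 = 6P, so P = 1075.17.
Substituting into AD, Y = 4013.67.

P = 1075.17, Y = 4013.67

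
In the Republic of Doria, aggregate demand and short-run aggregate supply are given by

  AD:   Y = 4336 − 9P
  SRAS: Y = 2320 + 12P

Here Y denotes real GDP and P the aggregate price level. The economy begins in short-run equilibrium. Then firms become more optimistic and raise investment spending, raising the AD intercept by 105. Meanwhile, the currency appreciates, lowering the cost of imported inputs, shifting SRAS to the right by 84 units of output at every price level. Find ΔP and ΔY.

ΔP = +1, ΔY = +96

After both shocks: AD is Y = 4441 − 9P and SRAS is Y = 2404 + 12P.
Setting them equal: 2037 = 21P, so P = 97.
Y = 4441 − 9·97 = 3568.
Initially P = 96, Y = 3472, so ΔP = +1 and ΔY = +96.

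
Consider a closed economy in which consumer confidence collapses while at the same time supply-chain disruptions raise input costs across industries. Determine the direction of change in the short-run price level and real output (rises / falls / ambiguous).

The first event is a negative demand shock: AD shifts left, which by itself pushes P down and Y down.
The second is an adverse supply shock: SRAS shifts left, which by itself pushes P up and Y down.
The two shocks push P in opposite directions, so the effect on P is ambiguous. Both shocks push Y down, so Y falls.

Price level: ambiguous; output: falls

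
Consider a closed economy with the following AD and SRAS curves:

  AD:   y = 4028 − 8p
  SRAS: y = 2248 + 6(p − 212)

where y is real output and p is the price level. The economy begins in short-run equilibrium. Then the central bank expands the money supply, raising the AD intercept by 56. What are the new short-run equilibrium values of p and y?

p = 222, y = 2308

This is a positive demand shock: AD shifts right.
New AD: y = 4084 − 8p.
SRAS can be written y = 976 + 6p.
Set AD = SRAS: 4084 − 8p = 976 + 6p, so 3108 = 14p and p = 222.
y = 4084 − 8·222 = 2308.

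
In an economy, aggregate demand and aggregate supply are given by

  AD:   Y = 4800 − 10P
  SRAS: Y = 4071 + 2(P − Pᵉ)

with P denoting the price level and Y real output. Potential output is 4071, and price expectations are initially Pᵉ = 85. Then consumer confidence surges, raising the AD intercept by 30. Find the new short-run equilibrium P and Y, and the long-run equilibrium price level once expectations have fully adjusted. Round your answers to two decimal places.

AD shifts right: new AD is Y = 4830 − 10P. With Pᵉ = 85, SRAS is Y = 3901 + 2P.
Short run: 4830 − 10P = 3901 + 2P gives 929 = 12P, so P = 77.42 and Y = 4830 − 10P = 4055.83.
Y = 4055.83 is below potential 4071; expectations adjust and SRAS shifts right until Y = 4071.
Long run: on the new AD curve, 4071 = 4830 − 10P gives P = 75.90.

Short run: P = 77.42, Y = 4055.83. Long run: P = 75.90.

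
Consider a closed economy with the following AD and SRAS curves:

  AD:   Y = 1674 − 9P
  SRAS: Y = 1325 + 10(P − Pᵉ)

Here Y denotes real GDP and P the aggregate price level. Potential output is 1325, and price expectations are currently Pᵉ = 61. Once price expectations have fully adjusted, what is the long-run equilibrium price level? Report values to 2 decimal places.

Short run: with Pᵉ = 61, SRAS is Y = 715 + 10P. Setting AD = SRAS gives 959 = 19P, so P = 50.47 and Y = 1674 − 9P = 1219.74.
Output 1219.74 is below potential 1325, so over time expected prices fall and SRAS shifts right until Y returns to 1325.
Long run: Y = 1325 on the AD curve gives 1325 = 1674 − 9P, so P = 38.78.

Long-run P = 38.78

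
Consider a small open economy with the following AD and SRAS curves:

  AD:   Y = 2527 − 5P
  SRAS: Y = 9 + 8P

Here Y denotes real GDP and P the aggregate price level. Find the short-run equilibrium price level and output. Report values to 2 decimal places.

Set AD = SRAS: 2527 − 5P = 9 + 8P, so 2518 = 13P and P = 193.69.
Substituting into AD, Y = 2527 − 5P = 1558.54.

P = 193.69, Y = 1558.54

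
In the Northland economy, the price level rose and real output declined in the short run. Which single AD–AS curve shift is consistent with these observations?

P rose and Y fell. An AD shift moves P and Y in the same direction; an SRAS shift moves them in opposite directions.
Here P and Y moved in opposite directions, so the SRAS curve shifted.
Since Y fell, SRAS shifted left.

SRAS shifted left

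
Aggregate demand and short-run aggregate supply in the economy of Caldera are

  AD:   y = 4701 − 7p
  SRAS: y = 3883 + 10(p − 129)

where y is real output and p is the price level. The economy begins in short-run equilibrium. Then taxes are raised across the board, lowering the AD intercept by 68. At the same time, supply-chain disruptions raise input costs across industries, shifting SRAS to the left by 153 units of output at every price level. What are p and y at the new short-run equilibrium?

p = 129, y = 3730

After both shocks: AD is y = 4633 − 7p and SRAS is y = 2440 + 10p.
Setting them equal: 2193 = 17p, so p = 129.
y = 4633 − 7·129 = 3730.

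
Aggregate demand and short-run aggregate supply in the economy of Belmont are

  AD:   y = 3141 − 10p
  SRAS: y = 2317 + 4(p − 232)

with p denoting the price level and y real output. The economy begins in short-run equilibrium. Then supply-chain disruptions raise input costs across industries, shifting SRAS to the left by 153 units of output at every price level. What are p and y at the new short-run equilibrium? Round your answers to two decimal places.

This is a negative supply shock: SRAS shifts left.
New SRAS: y = 1236 + 4p.
Set AD = SRAS: 3141 − 10p = 1236 + 4p, so 1905 = 14p and p = 136.07.
Substituting into AD, y = 1780.29.

p = 136.07, y = 1780.29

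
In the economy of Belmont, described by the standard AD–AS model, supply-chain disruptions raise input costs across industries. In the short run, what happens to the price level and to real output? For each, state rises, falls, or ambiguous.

Price level: rises; output: falls

This is an adverse supply shock: SRAS shifts left.
Moving along the downward-sloping AD curve, P rises and Y falls.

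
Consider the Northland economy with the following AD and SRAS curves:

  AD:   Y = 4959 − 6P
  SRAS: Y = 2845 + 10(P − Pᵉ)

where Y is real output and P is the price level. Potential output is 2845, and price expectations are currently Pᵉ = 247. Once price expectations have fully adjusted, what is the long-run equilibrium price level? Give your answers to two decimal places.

Short run: with Pᵉ = 247, SRAS is Y = 375 + 10P. Setting AD = SRAS gives 4584 = 16P, so P = 286.50 and Y = 4959 − 6P = 3240.00.
Output 3240.00 is above potential 2845, so over time expected prices rise and SRAS shifts left until Y returns to 2845.
Long run: Y = 2845 on the AD curve gives 2845 = 4959 − 6P, so P = 352.33.

Long-run P = 352.33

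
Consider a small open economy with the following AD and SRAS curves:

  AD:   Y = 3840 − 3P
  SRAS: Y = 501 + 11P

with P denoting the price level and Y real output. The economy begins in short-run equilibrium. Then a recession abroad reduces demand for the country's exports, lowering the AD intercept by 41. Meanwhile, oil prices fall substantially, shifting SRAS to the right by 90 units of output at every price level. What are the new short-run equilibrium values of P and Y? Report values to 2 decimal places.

After both shocks: AD is Y = 3799 − 3P and SRAS is Y = 591 + 11P.
Setting them equal: 3208 = 14P, so P = 229.14.
Substituting into AD, Y = 3111.57.

P = 229.14, Y = 3111.57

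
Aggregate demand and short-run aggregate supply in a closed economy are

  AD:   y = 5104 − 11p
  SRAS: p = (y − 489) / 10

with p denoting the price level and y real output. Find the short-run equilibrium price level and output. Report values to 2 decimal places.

p = 219.76, y = 2686.62

Rearrange SRAS to y = 489 + 10p.
Set AD = SRAS: 5104 − 11p = 489 + 10p, so 4615 = 21p and p = 219.76.
Substituting into AD, y = 5104 − 11p = 2686.62.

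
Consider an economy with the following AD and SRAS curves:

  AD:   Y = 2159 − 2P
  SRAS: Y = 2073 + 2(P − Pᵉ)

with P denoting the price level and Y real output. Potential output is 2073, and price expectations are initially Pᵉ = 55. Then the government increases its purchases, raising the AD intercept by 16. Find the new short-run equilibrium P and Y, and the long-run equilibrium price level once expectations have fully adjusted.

Short run: P = 53, Y = 2069. Long run: P = 51.

AD shifts right: new AD is Y = 2175 − 2P. With Pᵉ = 55, SRAS is Y = 1963 + 2P.
Short run: 2175 − 2P = 1963 + 2P gives 212 = 4P, so P = 53 and Y = 2175 − 2·53 = 2069.
Y = 2069 is below potential 2073; expectations adjust and SRAS shifts right until Y = 2073.
Long run: on the new AD curve, 2073 = 2175 − 2P gives P = 51.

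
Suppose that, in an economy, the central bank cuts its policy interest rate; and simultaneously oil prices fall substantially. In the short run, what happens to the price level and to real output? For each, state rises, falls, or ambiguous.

The first event is a positive demand shock: AD shifts right, which by itself pushes P up and Y up.
The second is a favourable supply shock: SRAS shifts right, which by itself pushes P down and Y up.
The two shocks push P in opposite directions, so the effect on P is ambiguous. Both shocks push Y up, so Y rises.

Price level: ambiguous; output: rises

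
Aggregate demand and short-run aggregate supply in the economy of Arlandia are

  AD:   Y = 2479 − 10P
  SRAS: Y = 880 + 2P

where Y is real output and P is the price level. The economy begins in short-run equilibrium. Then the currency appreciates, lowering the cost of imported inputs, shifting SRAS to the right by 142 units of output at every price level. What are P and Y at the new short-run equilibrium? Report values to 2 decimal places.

P = 121.42, Y = 1264.83

This is a positive supply shock: SRAS shifts right.
New SRAS: Y = 1022 + 2P.
Set AD = SRAS: 2479 − 10P = 1022 + 2P, so 1457 = 12P and P = 121.42.
Substituting into AD, Y = 1264.83.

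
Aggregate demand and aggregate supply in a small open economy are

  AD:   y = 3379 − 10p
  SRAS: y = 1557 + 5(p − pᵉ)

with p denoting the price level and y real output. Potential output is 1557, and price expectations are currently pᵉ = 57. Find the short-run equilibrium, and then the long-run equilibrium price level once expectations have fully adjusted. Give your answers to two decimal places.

Short run: p = 140.47, y = 1974.33. Long run: p = 182.20.

Short run: with pᵉ = 57, SRAS is y = 1272 + 5p. Setting AD = SRAS gives 2107 = 15p, so p = 140.47 and y = 3379 − 10p = 1974.33.
Output 1974.33 is above potential 1557, so over time expected prices rise and SRAS shifts left until y returns to 1557.
Long run: y = 1557 on the AD curve gives 1557 = 3379 − 10p, so p = 182.20.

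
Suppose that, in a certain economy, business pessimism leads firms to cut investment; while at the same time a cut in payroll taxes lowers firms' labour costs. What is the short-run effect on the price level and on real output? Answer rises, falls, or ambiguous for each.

Price level: falls; output: ambiguous

The first event is a negative demand shock: AD shifts left, which by itself pushes P down and Y down.
The second is a favourable supply shock: SRAS shifts right, which by itself pushes P down and Y up.
Both shocks push P down, so P falls. The two shocks push Y in opposite directions, so the effect on Y is ambiguous.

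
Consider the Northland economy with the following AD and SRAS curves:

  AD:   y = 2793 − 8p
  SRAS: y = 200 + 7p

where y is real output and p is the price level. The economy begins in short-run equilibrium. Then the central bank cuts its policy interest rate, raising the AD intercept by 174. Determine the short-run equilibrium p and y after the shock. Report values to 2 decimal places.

This is a positive demand shock: AD shifts right.
New AD: y = 2967 − 8p.
Set AD = SRAS: 2967 − 8p = 200 + 7p, so 2767 = 15p and p = 184.47.
Substituting into AD, y = 1491.27.

p = 184.47, y = 1491.27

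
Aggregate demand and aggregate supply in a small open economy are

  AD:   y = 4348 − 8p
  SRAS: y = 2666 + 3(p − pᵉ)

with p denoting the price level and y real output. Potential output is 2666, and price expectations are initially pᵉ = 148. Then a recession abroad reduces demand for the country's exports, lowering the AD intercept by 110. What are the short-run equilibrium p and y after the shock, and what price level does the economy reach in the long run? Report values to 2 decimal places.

AD shifts left: new AD is y = 4238 − 8p. With pᵉ = 148, SRAS is y = 2222 + 3p.
Short run: 4238 − 8p = 2222 + 3p gives 2016 = 11p, so p = 183.27 and y = 4238 − 8p = 2771.82.
y = 2771.82 is above potential 2666; expectations adjust and SRAS shifts left until y = 2666.
Long run: on the new AD curve, 2666 = 4238 − 8p gives p = 196.50.

Short run: p = 183.27, y = 2771.82. Long run: p = 196.50.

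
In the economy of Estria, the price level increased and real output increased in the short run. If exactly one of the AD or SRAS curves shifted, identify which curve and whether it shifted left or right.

P rose and Y rose. An AD shift moves P and Y in the same direction; an SRAS shift moves them in opposite directions.
Here P and Y moved in the same direction, so the AD curve shifted.
Since Y rose, AD shifted right.

AD shifted right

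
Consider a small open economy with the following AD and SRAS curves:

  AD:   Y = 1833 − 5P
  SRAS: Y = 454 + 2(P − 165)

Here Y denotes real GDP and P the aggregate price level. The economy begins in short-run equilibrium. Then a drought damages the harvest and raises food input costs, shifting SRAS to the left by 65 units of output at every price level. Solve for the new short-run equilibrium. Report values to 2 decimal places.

This is a negative supply shock: SRAS shifts left.
New SRAS: Y = 59 + 2P.
Set AD = SRAS: 1833 − 5P = 59 + 2P, so 1774 = 7P and P = 253.43.
Substituting into AD, Y = 565.86.

P = 253.43, Y = 565.86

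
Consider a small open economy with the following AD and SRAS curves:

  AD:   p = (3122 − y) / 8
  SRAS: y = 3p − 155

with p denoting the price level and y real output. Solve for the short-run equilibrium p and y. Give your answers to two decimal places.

p = 297.91, y = 738.73

Rearrange AD to y = 3122 − 8p.
Set AD = SRAS: 3122 − 8p = 3p − 155, so 3277 = 11p and p = 297.91.
Substituting into AD, y = 3122 − 8p = 738.73.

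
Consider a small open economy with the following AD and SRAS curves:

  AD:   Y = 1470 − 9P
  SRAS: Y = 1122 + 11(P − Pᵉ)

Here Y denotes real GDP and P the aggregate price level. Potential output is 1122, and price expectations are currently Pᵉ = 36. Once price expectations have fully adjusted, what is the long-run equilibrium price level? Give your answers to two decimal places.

Long-run P = 38.67

Short run: with Pᵉ = 36, SRAS is Y = 726 + 11P. Setting AD = SRAS gives 744 = 20P, so P = 37.20 and Y = 1470 − 9P = 1135.20.
Output 1135.20 is above potential 1122, so over time expected prices rise and SRAS shifts left until Y returns to 1122.
Long run: Y = 1122 on the AD curve gives 1122 = 1470 − 9P, so P = 38.67.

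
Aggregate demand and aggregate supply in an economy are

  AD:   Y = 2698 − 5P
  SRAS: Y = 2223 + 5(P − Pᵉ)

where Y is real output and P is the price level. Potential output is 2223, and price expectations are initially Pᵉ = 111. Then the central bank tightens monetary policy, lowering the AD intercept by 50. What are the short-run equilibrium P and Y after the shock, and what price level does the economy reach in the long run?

Short run: P = 98, Y = 2158. Long run: P = 85.

AD shifts left: new AD is Y = 2648 − 5P. With Pᵉ = 111, SRAS is Y = 1668 + 5P.
Short run: 2648 − 5P = 1668 + 5P gives 980 = 10P, so P = 98 and Y = 2648 − 5·98 = 2158.
Y = 2158 is below potential 2223; expectations adjust and SRAS shifts right until Y = 2223.
Long run: on the new AD curve, 2223 = 2648 − 5P gives P = 85.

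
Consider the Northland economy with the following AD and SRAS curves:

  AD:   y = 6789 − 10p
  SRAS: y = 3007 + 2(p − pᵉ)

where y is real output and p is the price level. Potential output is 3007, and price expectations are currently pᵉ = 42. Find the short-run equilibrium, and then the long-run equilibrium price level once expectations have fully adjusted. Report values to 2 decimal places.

Short run: p = 322.17, y = 3567.33. Long run: p = 378.20.

Short run: with pᵉ = 42, SRAS is y = 2923 + 2p. Setting AD = SRAS gives 3866 = 12p, so p = 322.17 and y = 6789 − 10p = 3567.33.
Output 3567.33 is above potential 3007, so over time expected prices rise and SRAS shifts left until y returns to 3007.
Long run: y = 3007 on the AD curve gives 3007 = 6789 − 10p, so p = 378.20.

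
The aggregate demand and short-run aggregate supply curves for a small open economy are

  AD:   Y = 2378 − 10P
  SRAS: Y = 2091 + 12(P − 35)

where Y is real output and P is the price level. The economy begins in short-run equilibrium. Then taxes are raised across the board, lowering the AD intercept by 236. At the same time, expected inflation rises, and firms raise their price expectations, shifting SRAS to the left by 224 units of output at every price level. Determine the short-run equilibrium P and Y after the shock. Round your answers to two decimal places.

After both shocks: AD is Y = 2142 − 10P and SRAS is Y = 1447 + 12P.
Setting them equal: 695 = 22P, so P = 31.59.
Substituting into AD, Y = 1826.09.

P = 31.59, Y = 1826.09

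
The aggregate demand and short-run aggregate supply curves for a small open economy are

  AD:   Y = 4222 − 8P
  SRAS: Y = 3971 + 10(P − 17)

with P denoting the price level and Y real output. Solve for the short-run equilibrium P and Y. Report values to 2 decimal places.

P = 23.39, Y = 4034.89

Write SRAS as Y = 3971 + 10P − 170 = 3801 + 10P.
Set AD = SRAS: 4222 − 8P = 3801 + 10P, so 421 = 18P and P = 23.39.
Substituting into AD, Y = 4222 − 8P = 4034.89.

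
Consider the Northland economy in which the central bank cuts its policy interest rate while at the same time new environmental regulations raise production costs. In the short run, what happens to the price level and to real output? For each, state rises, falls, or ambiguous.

The first event is a positive demand shock: AD shifts right, which by itself pushes P up and Y up.
The second is an adverse supply shock: SRAS shifts left, which by itself pushes P up and Y down.
Both shocks push P up, so P rises. The two shocks push Y in opposite directions, so the effect on Y is ambiguous.

Price level: rises; output: ambiguous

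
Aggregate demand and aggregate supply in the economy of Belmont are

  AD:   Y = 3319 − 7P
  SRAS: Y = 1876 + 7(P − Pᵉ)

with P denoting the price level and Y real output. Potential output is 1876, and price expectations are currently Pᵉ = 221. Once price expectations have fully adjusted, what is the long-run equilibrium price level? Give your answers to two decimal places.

Short run: with Pᵉ = 221, SRAS is Y = 329 + 7P. Setting AD = SRAS gives 2990 = 14P, so P = 213.57 and Y = 3319 − 7P = 1824.00.
Output 1824.00 is below potential 1876, so over time expected prices fall and SRAS shifts right until Y returns to 1876.
Long run: Y = 1876 on the AD curve gives 1876 = 3319 − 7P, so P = 206.14.

Long-run P = 206.14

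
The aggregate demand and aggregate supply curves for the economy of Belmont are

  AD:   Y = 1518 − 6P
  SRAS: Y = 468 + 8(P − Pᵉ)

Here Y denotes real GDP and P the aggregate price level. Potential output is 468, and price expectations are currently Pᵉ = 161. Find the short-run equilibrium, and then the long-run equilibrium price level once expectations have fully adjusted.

Short run: with Pᵉ = 161, SRAS is Y = 8P − 820. Setting AD = SRAS gives 2338 = 14P, so P = 167 and Y = 1518 − 6·167 = 516.
Output 516 is above potential 468, so over time expected prices rise and SRAS shifts left until Y returns to 468.
Long run: Y = 468 on the AD curve gives 468 = 1518 − 6P, so P = 175.

Short run: P = 167, Y = 516. Long run: P = 175.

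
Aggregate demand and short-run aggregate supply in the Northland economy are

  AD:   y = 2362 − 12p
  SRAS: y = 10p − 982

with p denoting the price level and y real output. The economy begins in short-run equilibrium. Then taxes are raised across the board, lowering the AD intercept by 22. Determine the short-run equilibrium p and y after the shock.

This is a negative demand shock: AD shifts left.
New AD: y = 2340 − 12p.
Set AD = SRAS: 2340 − 12p = 10p − 982, so 3322 = 22p and p = 151.
y = 2340 − 12·151 = 528.

p = 151, y = 528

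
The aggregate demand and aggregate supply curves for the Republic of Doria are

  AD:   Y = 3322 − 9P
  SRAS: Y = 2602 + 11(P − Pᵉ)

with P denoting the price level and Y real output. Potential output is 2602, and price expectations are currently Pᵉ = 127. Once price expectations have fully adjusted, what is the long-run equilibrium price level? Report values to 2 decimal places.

Long-run P = 80.00

Short run: with Pᵉ = 127, SRAS is Y = 1205 + 11P. Setting AD = SRAS gives 2117 = 20P, so P = 105.85 and Y = 3322 − 9P = 2369.35.
Output 2369.35 is below potential 2602, so over time expected prices fall and SRAS shifts right until Y returns to 2602.
Long run: Y = 2602 on the AD curve gives 2602 = 3322 − 9P, so P = 80.00.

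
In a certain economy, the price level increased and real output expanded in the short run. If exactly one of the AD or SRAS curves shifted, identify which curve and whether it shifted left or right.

AD shifted right

P rose and Y rose. An AD shift moves P and Y in the same direction; an SRAS shift moves them in opposite directions.
Here P and Y moved in the same direction, so the AD curve shifted.
Since Y rose, AD shifted right.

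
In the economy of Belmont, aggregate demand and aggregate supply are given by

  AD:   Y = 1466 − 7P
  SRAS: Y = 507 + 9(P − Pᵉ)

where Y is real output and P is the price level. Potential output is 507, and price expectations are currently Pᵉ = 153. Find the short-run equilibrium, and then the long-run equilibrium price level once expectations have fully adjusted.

Short run: P = 146, Y = 444. Long run: P = 137.

Short run: with Pᵉ = 153, SRAS is Y = 9P − 870. Setting AD = SRAS gives 2336 = 16P, so P = 146 and Y = 1466 − 7·146 = 444.
Output 444 is below potential 507, so over time expected prices fall and SRAS shifts right until Y returns to 507.
Long run: Y = 507 on the AD curve gives 507 = 1466 − 7P, so P = 137.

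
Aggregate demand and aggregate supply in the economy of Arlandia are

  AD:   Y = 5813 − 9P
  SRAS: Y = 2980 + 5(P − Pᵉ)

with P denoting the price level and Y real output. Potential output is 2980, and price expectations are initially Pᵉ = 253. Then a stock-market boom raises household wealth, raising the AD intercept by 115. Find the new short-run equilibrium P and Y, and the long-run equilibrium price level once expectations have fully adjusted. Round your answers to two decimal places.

AD shifts right: new AD is Y = 5928 − 9P. With Pᵉ = 253, SRAS is Y = 1715 + 5P.
Short run: 5928 − 9P = 1715 + 5P gives 4213 = 14P, so P = 300.93 and Y = 5928 − 9P = 3219.64.
Y = 3219.64 is above potential 2980; expectations adjust and SRAS shifts left until Y = 2980.
Long run: on the new AD curve, 2980 = 5928 − 9P gives P = 327.56.

Short run: P = 300.93, Y = 3219.64. Long run: P = 327.56.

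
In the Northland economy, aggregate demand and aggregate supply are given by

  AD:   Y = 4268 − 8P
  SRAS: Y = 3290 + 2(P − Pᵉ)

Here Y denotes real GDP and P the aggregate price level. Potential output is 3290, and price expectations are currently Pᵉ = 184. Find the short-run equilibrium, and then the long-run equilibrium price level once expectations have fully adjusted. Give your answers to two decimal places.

Short run: P = 134.60, Y = 3191.20. Long run: P = 122.25.

Short run: with Pᵉ = 184, SRAS is Y = 2922 + 2P. Setting AD = SRAS gives 1346 = 10P, so P = 134.60 and Y = 4268 − 8P = 3191.20.
Output 3191.20 is below potential 3290, so over time expected prices fall and SRAS shifts right until Y returns to 3290.
Long run: Y = 3290 on the AD curve gives 3290 = 4268 − 8P, so P = 122.25.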